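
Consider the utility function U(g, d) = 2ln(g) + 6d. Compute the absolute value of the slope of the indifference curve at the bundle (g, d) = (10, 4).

MRS = 1/30

MU_g = 2/g, MU_d = 6.
MRS = 2/g ÷ 6.
At (10, 4): MRS = 1/30.
The indifference curve has slope −1/30 at this bundle.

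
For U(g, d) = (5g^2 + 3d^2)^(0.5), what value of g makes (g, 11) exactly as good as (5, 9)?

U depends on (g, d) only through S = 5g^2 + 3d^2, so equal utility means equal S. At (5, 9): S = 368.
With d = 11: 3·11^2 = 363, so 5g^2 = 368 − 363 = 5, i.e. g^2 = 1.
Hence g = √1 = 1.
Check: U(1, 11) = 19.1833.

g = 1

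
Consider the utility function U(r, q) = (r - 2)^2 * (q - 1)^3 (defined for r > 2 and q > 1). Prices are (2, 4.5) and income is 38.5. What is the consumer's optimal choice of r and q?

r* = 8, q* = 5

MU_r = 2·(r−2)·(q−1)^3, MU_q = 3·(r−2)^2·(q−1)^2.
MRS = (2/3)·(q−1)/(r−2).
Tangency: set MRS = p_r/p_q = 2/4.5 = 4/9.
So (2/3)·(q − 1)/(r − 2) = 4/9, i.e. (q − 1) = (2/3)·(r − 2).
Rewrite the budget in excess-of-subsistence terms: 2·(r − 2) + 4.5·(q − 1) = 38.5 − 2·2 − 4.5·1 = 30.
Substituting, 5·(r − 2) = 30, so r − 2 = 6 and r* = 8.
Then q − 1 = (2/3)·6 = 4, so q* = 5.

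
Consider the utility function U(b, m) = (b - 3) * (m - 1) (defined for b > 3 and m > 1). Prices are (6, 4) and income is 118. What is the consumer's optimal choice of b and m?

MU_b = (m−1), MU_m = (b−3).
MRS = (m−1)/(b−3).
Tangency: set MRS = p_b/p_m = 6/4 = 1.5.
So (m − 1)/(b − 3) = 1.5, i.e. (m − 1) = 1.5·(b − 3).
Rewrite the budget in excess-of-subsistence terms: 6·(b − 3) + 4·(m − 1) = 118 − 6·3 − 4·1 = 96.
Substituting, 12·(b − 3) = 96, so b − 3 = 8 and b* = 11.
Then m − 1 = 1.5·8 = 12, so m* = 13.

b* = 11, m* = 13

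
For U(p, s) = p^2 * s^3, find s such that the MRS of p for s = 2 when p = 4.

s = 12

MU_p = 2·p·s^3 and MU_s = 3·p^2·s^2.
MRS = MU_p/MU_s = (2/3)·s/p.
Substitute p = 4: MRS = s/6. Setting s/6 = 2 gives s = 2·6 = 12.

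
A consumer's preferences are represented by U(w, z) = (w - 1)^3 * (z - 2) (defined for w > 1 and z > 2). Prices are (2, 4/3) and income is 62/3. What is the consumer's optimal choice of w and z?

MU_w = 3·(w−1)^2·(z−2), MU_z = (w−1)^3.
MRS = (3/1)·(z−2)/(w−1).
Tangency: set MRS = p_w/p_z = 2/(4/3) = 1.5.
So (3/1)·(z − 2)/(w − 1) = 1.5, i.e. (z − 2) = 0.5·(w − 1).
Rewrite the budget in excess-of-subsistence terms: 2·(w − 1) + (4/3)·(z − 2) = 62/3 − 2·1 − (4/3)·2 = 16.
Substituting, (8/3)·(w − 1) = 16, so w − 1 = 6 and w* = 7.
Then z − 2 = 0.5·6 = 3, so z* = 5.

w* = 7, z* = 5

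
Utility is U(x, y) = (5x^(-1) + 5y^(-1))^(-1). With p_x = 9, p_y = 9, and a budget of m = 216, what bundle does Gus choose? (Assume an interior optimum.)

x* = 12, y* = 12

For CES with ρ = -1, MRS = (y/x)^2.
Tangency: set MRS = p_x/p_y = 9/9 = 1.
So (y/x)^2 = 1; taking the square root, y/x = 1, i.e. y = x.
Substitute into the budget 9·x + 9·y = 216: 18·x = 216, so x* = 12 and y* = 12.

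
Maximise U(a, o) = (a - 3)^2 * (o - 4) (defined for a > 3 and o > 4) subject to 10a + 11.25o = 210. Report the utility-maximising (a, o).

a* = 12, o* = 8

MU_a = 2·(a−3)·(o−4), MU_o = (a−3)^2.
MRS = (2/1)·(o−4)/(a−3).
Tangency: set MRS = p_a/p_o = 10/11.25 = 8/9.
So (2/1)·(o − 4)/(a − 3) = 8/9, i.e. (o − 4) = (4/9)·(a − 3).
Rewrite the budget in excess-of-subsistence terms: 10·(a − 3) + 11.25·(o − 4) = 210 − 10·3 − 11.25·4 = 135.
Substituting, 15·(a − 3) = 135, so a − 3 = 9 and a* = 12.
Then o − 4 = (4/9)·9 = 4, so o* = 8.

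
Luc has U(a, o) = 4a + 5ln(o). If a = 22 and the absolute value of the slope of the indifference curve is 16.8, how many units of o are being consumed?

MU_a = 4, MU_o = 5/o.
MRS = 4 ÷ (5/o).
MRS depends only on o: 0.8·o = 16.8 ⇒ o = 16.8/0.8 = 21.

o = 21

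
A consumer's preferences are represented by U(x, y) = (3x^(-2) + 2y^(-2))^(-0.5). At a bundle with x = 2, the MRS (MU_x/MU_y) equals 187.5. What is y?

y = 10

For CES with ρ = -2, MRS = (3/2)·(y/x)^3.
Setting (3/2)·(y/2)^3 = 187.5 gives (y/2)^3 = 125, so y/2 = 5 and y = 10.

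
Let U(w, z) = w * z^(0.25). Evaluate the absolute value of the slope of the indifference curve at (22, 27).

MU_w = z^(0.25) and MU_z = 0.25·w·z^(-0.75).
MRS = MU_w/MU_z = (4)·z/w.
At (22, 27): MRS = 54/11.
The indifference curve has slope −54/11 at this bundle.

MRS = 54/11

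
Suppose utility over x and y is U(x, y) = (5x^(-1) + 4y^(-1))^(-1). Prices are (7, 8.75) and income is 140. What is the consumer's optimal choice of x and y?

x* = 10, y* = 8

For CES with ρ = -1, MRS = (5/4)·(y/x)^2.
Tangency: set MRS = p_x/p_y = 7/8.75 = 0.8.
So (y/x)^2 = 16/25; taking the square root, y/x = 0.8, i.e. y = 0.8·x.
Substitute into the budget 7·x + 8.75·y = 140: 14·x = 140, so x* = 10 and y* = 0.8·10 = 8.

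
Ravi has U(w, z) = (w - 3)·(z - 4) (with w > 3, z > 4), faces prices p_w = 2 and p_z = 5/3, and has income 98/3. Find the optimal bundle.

w* = 8, z* = 10

MU_w = (z−4), MU_z = (w−3).
MRS = (z−4)/(w−3).
Tangency: set MRS = p_w/p_z = 2/(5/3) = 1.2.
So (z − 4)/(w − 3) = 1.2, i.e. (z − 4) = 1.2·(w − 3).
Rewrite the budget in excess-of-subsistence terms: 2·(w − 3) + (5/3)·(z − 4) = 98/3 − 2·3 − (5/3)·4 = 20.
Substituting, 4·(w − 3) = 20, so w − 3 = 5 and w* = 8.
Then z − 4 = 1.2·5 = 6, so z* = 10.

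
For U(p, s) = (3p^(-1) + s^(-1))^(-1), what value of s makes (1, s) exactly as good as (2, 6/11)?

U depends on (p, s) only through S = 3p^(-1) + s^(-1), so equal utility means equal S. At (2, 6/11): S = 10/3.
With p = 1: 3·1^(-1) = 3, so s^(-1) = 10/3 − 3 = 1/3.
Hence s = 1/(1/3) = 3.
Check: U(1, 3) = 0.3.

s = 3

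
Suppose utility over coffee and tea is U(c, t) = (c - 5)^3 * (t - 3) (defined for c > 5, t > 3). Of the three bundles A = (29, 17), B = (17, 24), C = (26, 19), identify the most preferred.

Evaluate utility at each bundle:
U(A) = 193536.
U(B) = 36288.
U(C) = 148176.
Highest utility is A, so A ≻ C ≻ B.

Bundle A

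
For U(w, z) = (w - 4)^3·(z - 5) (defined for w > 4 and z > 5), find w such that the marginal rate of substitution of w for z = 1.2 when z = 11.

MU_w = 3·(w−4)^2·(z−5), MU_z = (w−4)^3.
MRS = (3/1)·(z−5)/(w−4).
Substitute z = 11: MRS = 18/(w − 4). Setting this equal to 1.2 gives w − 4 = 18/1.2 = 15, so w = 19.

w = 19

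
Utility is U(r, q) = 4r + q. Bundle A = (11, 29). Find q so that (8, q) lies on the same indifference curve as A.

q = 41

U(11, 29) = 73.
Set U(8, q) = 73 and solve.
4·8 + q = 73 ⇒ q = 41 ⇒ q = 41.
Check: U(8, 41) = 73.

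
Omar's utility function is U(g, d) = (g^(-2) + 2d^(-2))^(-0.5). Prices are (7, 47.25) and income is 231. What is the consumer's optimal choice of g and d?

g* = 6, d* = 4

For CES with ρ = -2, MRS = (1/2)·(d/g)^3.
Tangency: set MRS = p_g/p_d = 7/47.25 = 4/27.
So (d/g)^3 = 8/27; taking the cube root, d/g = 2/3, i.e. d = (2/3)·g.
Substitute into the budget 7·g + 47.25·d = 231: 38.5·g = 231, so g* = 6 and d* = (2/3)·6 = 4.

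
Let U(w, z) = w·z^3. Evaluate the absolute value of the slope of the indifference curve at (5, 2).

MRS = 2/15

MU_w = z^3 and MU_z = 3·w·z^2.
MRS = MU_w/MU_z = (1/3)·z/w.
At (5, 2): MRS = 2/15.
So at (5, 2) the consumer would give up 2/15 units of z for one more unit of w.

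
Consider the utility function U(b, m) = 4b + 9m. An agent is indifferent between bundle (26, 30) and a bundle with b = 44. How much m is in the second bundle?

m = 22

U(26, 30) = 374.
Set U(44, m) = 374 and solve.
4·44 + 9m = 374 ⇒ 9m = 198 ⇒ m = 22.
Check: U(44, 22) = 374.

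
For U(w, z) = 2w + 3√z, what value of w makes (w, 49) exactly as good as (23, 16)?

w = 18.5

U(23, 16) = 58.
Set U(w, 49) = 58 and solve.
With z = 49: √49 = 7, so 2w = 58 − 3·7 = 37 and w = 18.5.
Check: U(18.5, 49) = 58.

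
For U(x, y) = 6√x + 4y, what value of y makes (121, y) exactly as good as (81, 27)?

U(81, 27) = 162.
Set U(121, y) = 162 and solve.
With x = 121: √121 = 11, so 4y = 162 − 6·11 = 96 and y = 24.
Check: U(121, 24) = 162.

y = 24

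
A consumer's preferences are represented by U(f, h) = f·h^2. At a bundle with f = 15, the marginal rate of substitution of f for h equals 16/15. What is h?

MU_f = h^2 and MU_h = 2·f·h.
MRS = MU_f/MU_h = (1/2)·h/f.
Substitute f = 15: MRS = h/30. Setting h/30 = 16/15 gives h = (16/15)·30 = 32.

h = 32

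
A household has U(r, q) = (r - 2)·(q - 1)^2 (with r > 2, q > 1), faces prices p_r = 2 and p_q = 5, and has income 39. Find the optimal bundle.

r* = 7, q* = 5

MU_r = (q−1)^2, MU_q = 2·(r−2)·(q−1).
MRS = (1/2)·(q−1)/(r−2).
Tangency: set MRS = p_r/p_q = 2/5 = 0.4.
So (1/2)·(q − 1)/(r − 2) = 0.4, i.e. (q − 1) = 0.8·(r − 2).
Rewrite the budget in excess-of-subsistence terms: 2·(r − 2) + 5·(q − 1) = 39 − 2·2 − 5·1 = 30.
Substituting, 6·(r − 2) = 30, so r − 2 = 5 and r* = 7.
Then q − 1 = 0.8·5 = 4, so q* = 5.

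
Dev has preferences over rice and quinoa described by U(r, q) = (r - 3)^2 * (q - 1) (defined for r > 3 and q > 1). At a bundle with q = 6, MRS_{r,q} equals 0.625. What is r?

MU_r = 2·(r−3)·(q−1), MU_q = (r−3)^2.
MRS = (2/1)·(q−1)/(r−3).
Substitute q = 6: MRS = 10/(r − 3). Setting this equal to 0.625 gives r − 3 = 10/0.625 = 16, so r = 19.

r = 19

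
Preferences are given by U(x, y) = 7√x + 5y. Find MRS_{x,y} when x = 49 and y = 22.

MRS = 0.1

MU_x = 7/(2√x), MU_y = 5.
MRS = 7/(2√x) ÷ 5.
At (49, 22): MRS = 0.1.
So at (49, 22) the consumer would give up 0.1 units of y for one more unit of x.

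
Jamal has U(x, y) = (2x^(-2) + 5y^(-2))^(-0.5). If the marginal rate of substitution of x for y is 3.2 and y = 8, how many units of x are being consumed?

For CES with ρ = -2, MRS = (2/5)·(y/x)^3.
Setting (2/5)·(8/x)^3 = 3.2 gives (8/x)^3 = 8, so 8/x = 2 and x = 4.

x = 4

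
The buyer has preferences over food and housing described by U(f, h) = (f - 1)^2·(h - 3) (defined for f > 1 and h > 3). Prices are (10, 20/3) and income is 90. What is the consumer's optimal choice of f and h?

f* = 5, h* = 6

MU_f = 2·(f−1)·(h−3), MU_h = (f−1)^2.
MRS = (2/1)·(h−3)/(f−1).
Tangency: set MRS = p_f/p_h = 10/(20/3) = 1.5.
So (2/1)·(h − 3)/(f − 1) = 1.5, i.e. (h − 3) = 0.75·(f − 1).
Rewrite the budget in excess-of-subsistence terms: 10·(f − 1) + (20/3)·(h − 3) = 90 − 10·1 − (20/3)·3 = 60.
Substituting, 15·(f − 1) = 60, so f − 1 = 4 and f* = 5.
Then h − 3 = 0.75·4 = 3, so h* = 6.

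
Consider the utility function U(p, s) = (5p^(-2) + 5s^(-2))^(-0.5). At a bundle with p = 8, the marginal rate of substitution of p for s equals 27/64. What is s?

s = 6

For CES with ρ = -2, MRS = (s/p)^3.
Setting (s/8)^3 = 27/64 gives s/8 = 0.75 and s = 6.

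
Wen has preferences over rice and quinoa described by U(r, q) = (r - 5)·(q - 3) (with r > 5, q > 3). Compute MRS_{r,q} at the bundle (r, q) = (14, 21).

MRS = 2

MU_r = (q−3), MU_q = (r−5).
MRS = (q−3)/(r−5).
At (14, 21): MRS = 2.
So at (14, 21) the consumer would give up 2 units of q for one more unit of r.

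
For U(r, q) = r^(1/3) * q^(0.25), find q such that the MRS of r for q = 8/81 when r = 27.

q = 2

MU_r = 1/3·r^(-2/3)·q^(0.25) and MU_q = 0.25·r^(1/3)·q^(-0.75).
MRS = MU_r/MU_q = (4/3)·q/r.
Substitute r = 27: MRS = q/20.25. Setting q/20.25 = 8/81 gives q = (8/81)·20.25 = 2.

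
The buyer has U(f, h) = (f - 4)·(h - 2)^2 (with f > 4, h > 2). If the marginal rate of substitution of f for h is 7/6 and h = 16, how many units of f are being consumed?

MU_f = (h−2)^2, MU_h = 2·(f−4)·(h−2).
MRS = (1/2)·(h−2)/(f−4).
Substitute h = 16: MRS = 7/(f − 4). Setting this equal to 7/6 gives f − 4 = 7/(7/6) = 6, so f = 10.

f = 10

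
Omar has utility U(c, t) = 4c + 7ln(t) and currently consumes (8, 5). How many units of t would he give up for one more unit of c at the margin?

MU_c = 4, MU_t = 7/t.
MRS = 4 ÷ (7/t).
At (8, 5): MRS = 20/7.
So at (8, 5) the consumer would give up 20/7 units of t for one more unit of c.

MRS = 20/7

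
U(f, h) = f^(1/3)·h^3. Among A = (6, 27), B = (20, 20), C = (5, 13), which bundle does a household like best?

Bundle A

Evaluate utility at each bundle:
U(A) = 35766.385.
U(B) = 21715.341.
U(C) = 3756.817.
Highest utility is A, so A ≻ B ≻ C.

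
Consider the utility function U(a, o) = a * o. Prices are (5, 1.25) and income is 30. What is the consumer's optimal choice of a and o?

a* = 3, o* = 12

MU_a = o and MU_o = a.
MRS = MU_a/MU_o = o/a.
Tangency: set MRS = p_a/p_o = 5/1.25 = 4.
So o/a = 4, i.e. o = 4·a.
Substitute into the budget 5·a + 1.25·o = 30: 10·a = 30, so a* = 3.
Then o* = 4·3 = 12.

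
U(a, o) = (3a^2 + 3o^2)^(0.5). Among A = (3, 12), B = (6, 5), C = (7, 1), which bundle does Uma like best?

Evaluate utility at each bundle:
U(A) = 21.424.
U(B) = 13.528.
U(C) = 12.247.
Highest utility is A, so A ≻ B ≻ C.

Bundle A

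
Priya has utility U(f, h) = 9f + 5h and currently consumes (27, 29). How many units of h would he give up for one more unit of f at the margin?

MRS = 1.8

MU_f = 9, MU_h = 5, so MRS = 9/5 = 1.8 at every bundle.
At (27, 29): MRS = 1.8.
The indifference curve has slope −1.8 at this bundle.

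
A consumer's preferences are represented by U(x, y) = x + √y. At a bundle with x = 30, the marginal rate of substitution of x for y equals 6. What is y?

MU_x = 1, MU_y = 1/(2√y).
MRS = 1 ÷ (1/(2√y)).
MRS depends only on y: 2·√y = 6 ⇒ √y = 6/2 = 3 ⇒ y = 9.

y = 9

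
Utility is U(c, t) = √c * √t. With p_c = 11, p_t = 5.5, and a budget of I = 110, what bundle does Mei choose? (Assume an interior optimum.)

MU_c = 0.5·c^(-0.5)·√t and MU_t = 0.5·√c·t^(-0.5).
MRS = MU_c/MU_t = t/c.
Tangency: set MRS = p_c/p_t = 11/5.5 = 2.
So t/c = 2, i.e. t = 2·c.
Substitute into the budget 11·c + 5.5·t = 110: 22·c = 110, so c* = 5.
Then t* = 2·5 = 10.

c* = 5, t* = 10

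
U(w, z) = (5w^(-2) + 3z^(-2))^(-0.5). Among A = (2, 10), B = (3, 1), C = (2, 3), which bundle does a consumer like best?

Bundle A

Evaluate utility at each bundle:
U(A) = 0.884.
U(B) = 0.530.
U(C) = 0.795.
Highest utility is A, so A ≻ C ≻ B.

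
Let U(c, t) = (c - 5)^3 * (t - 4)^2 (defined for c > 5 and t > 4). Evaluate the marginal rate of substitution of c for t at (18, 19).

MRS = 45/26

MU_c = 3·(c−5)^2·(t−4)^2, MU_t = 2·(c−5)^3·(t−4).
MRS = (3/2)·(t−4)/(c−5).
At (18, 19): MRS = 45/26.
So at (18, 19) the consumer would give up 45/26 units of t for one more unit of c.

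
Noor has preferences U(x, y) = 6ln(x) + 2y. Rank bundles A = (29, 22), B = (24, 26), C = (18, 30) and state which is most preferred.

Evaluate utility at each bundle:
U(A) = 64.204.
U(B) = 71.068.
U(C) = 77.342.
Highest utility is C, so C ≻ B ≻ A.

Bundle C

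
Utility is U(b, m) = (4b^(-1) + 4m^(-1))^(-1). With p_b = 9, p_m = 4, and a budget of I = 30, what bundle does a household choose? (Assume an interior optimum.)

b* = 2, m* = 3

For CES with ρ = -1, MRS = (m/b)^2.
Tangency: set MRS = p_b/p_m = 9/4 = 2.25.
So (m/b)^2 = 2.25; taking the square root, m/b = 1.5, i.e. m = 1.5·b.
Substitute into the budget 9·b + 4·m = 30: 15·b = 30, so b* = 2 and m* = 1.5·2 = 3.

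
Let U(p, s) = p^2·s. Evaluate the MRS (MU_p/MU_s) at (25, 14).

MRS = 28/25

MU_p = 2·p·s and MU_s = p^2.
MRS = MU_p/MU_s = (2/1)·s/p.
At (25, 14): MRS = 28/25.
The indifference curve has slope −28/25 at this bundle.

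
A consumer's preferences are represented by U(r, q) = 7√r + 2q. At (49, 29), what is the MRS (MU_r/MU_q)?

MU_r = 7/(2√r), MU_q = 2.
MRS = 7/(2√r) ÷ 2.
At (49, 29): MRS = 0.25.
That is, one extra unit of r is worth 0.25 units of q at the margin.

MRS = 0.25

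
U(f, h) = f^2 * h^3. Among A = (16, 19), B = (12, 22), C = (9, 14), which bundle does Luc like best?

Bundle A

Evaluate utility at each bundle:
U(A) = 1755904.
U(B) = 1533312.
U(C) = 222264.
Highest utility is A, so A ≻ B ≻ C.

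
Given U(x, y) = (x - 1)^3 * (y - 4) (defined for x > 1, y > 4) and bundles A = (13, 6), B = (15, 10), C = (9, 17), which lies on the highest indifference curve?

Bundle B

Evaluate utility at each bundle:
U(A) = 3456.
U(B) = 16464.
U(C) = 6656.
Highest utility is B, so B ≻ C ≻ A.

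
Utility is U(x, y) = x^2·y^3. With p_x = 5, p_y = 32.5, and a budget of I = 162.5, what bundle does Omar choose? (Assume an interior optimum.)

x* = 13, y* = 3

MU_x = 2·x·y^3 and MU_y = 3·x^2·y^2.
MRS = MU_x/MU_y = (2/3)·y/x.
Tangency: set MRS = p_x/p_y = 5/32.5 = 2/13.
So (2/3)·y/x = 2/13, i.e. y = (3/13)·x.
Substitute into the budget 5·x + 32.5·y = 162.5: 12.5·x = 162.5, so x* = 13.
Then y* = (3/13)·13 = 3.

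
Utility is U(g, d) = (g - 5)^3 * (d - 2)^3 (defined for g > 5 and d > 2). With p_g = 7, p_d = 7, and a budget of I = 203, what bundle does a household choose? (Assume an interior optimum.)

MU_g = 3·(g−5)^2·(d−2)^3, MU_d = 3·(g−5)^3·(d−2)^2.
MRS = (d−2)/(g−5).
Tangency: set MRS = p_g/p_d = 7/7 = 1.
So (d − 2)/(g − 5) = 1, i.e. (d − 2) = (g − 5).
Rewrite the budget in excess-of-subsistence terms: 7·(g − 5) + 7·(d − 2) = 203 − 7·5 − 7·2 = 154.
Substituting, 14·(g − 5) = 154, so g − 5 = 11 and g* = 16.
Then d − 2 = 11, so d* = 13.

g* = 16, d* = 13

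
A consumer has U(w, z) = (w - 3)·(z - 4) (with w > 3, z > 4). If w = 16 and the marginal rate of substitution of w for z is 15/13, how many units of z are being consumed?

MU_w = (z−4), MU_z = (w−3).
MRS = (z−4)/(w−3).
Substitute w = 16: MRS = (z − 4)/13. Setting this equal to 15/13 gives z − 4 = (15/13)·13 = 15, so z = 19.

z = 19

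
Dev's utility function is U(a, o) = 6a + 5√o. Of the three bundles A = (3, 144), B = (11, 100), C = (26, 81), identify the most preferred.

Bundle C

Evaluate utility at each bundle:
U(A) = 78.000.
U(B) = 116.000.
U(C) = 201.000.
Highest utility is C, so C ≻ B ≻ A.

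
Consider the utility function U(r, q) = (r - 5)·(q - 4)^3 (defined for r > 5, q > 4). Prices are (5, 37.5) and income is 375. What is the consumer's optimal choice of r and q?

MU_r = (q−4)^3, MU_q = 3·(r−5)·(q−4)^2.
MRS = (1/3)·(q−4)/(r−5).
Tangency: set MRS = p_r/p_q = 5/37.5 = 2/15.
So (1/3)·(q − 4)/(r − 5) = 2/15, i.e. (q − 4) = 0.4·(r − 5).
Rewrite the budget in excess-of-subsistence terms: 5·(r − 5) + 37.5·(q − 4) = 375 − 5·5 − 37.5·4 = 200.
Substituting, 20·(r − 5) = 200, so r − 5 = 10 and r* = 15.
Then q − 4 = 0.4·10 = 4, so q* = 8.

r* = 15, q* = 8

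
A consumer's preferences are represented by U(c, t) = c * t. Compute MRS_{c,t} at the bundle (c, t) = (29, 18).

MRS = 18/29

MU_c = t and MU_t = c.
MRS = MU_c/MU_t = t/c.
At (29, 18): MRS = 18/29.
That is, one extra unit of c is worth 18/29 units of t at the margin.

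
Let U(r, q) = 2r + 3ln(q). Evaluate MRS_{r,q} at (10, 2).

MU_r = 2, MU_q = 3/q.
MRS = 2 ÷ (3/q).
At (10, 2): MRS = 4/3.
So at (10, 2) the consumer would give up 4/3 units of q for one more unit of r.

MRS = 4/3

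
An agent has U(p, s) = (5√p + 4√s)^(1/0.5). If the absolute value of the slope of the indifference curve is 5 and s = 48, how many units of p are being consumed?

For CES with ρ = 0.5, MRS = (5/4)·√(s/p).
Setting (5/4)·√(48/p) = 5 gives √(48/p) = 4, so 48/p = 16 and p = 3.

p = 3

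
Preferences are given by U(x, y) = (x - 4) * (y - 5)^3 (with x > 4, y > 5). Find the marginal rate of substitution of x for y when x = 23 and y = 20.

MRS = 5/19

MU_x = (y−5)^3, MU_y = 3·(x−4)·(y−5)^2.
MRS = (1/3)·(y−5)/(x−4).
At (23, 20): MRS = 5/19.
That is, one extra unit of x is worth 5/19 units of y at the margin.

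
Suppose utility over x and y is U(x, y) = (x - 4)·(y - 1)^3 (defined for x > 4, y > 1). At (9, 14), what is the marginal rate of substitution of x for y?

MRS = 13/15

MU_x = (y−1)^3, MU_y = 3·(x−4)·(y−1)^2.
MRS = (1/3)·(y−1)/(x−4).
At (9, 14): MRS = 13/15.
The indifference curve has slope −13/15 at this bundle.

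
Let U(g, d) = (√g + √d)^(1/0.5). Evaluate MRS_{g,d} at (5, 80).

MRS = 4

For CES with ρ = 0.5, MRS = √(d/g).
At (5, 80): MRS = 4.
The indifference curve has slope −4 at this bundle.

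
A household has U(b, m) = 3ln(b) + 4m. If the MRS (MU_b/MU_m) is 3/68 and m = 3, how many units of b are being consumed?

b = 17

MU_b = 3/b, MU_m = 4.
MRS = 3/b ÷ 4.
MRS depends only on b: 0.75/b = 3/68 ⇒ b = 0.75/(3/68) = 17.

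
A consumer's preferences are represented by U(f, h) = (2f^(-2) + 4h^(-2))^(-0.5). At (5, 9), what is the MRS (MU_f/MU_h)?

For CES with ρ = -2, MRS = (2/4)·(h/f)^3.
At (5, 9): MRS = 729/250.
The indifference curve has slope −729/250 at this bundle.

MRS = 729/250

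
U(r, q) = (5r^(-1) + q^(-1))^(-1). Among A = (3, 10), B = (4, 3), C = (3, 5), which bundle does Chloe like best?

Bundle B

Evaluate utility at each bundle:
U(A) = 0.566.
U(B) = 0.632.
U(C) = 0.536.
Highest utility is B, so B ≻ A ≻ C.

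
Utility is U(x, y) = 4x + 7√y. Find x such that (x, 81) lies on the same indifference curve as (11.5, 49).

U(11.5, 49) = 95.
Set U(x, 81) = 95 and solve.
With y = 81: √81 = 9, so 4x = 95 − 7·9 = 32 and x = 8.
Check: U(8, 81) = 95.

x = 8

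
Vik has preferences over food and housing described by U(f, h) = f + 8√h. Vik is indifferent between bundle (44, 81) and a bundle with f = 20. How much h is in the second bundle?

h = 144

U(44, 81) = 116.
Set U(20, h) = 116 and solve.
With f = 20: 8√h = 116 − 20 = 96, so √h = 12 and h = 144.
Check: U(20, 144) = 116.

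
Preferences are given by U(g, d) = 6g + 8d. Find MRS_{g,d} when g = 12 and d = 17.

MU_g = 6, MU_d = 8, so MRS = 6/8 = 0.75 at every bundle.
At (12, 17): MRS = 0.75.
That is, one extra unit of g is worth 0.75 units of d at the margin.

MRS = 0.75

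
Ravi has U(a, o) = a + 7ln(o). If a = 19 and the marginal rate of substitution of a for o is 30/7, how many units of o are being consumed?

o = 30

MU_a = 1, MU_o = 7/o.
MRS = 1 ÷ (7/o).
MRS depends only on o: (1/7)·o = 30/7 ⇒ o = (30/7)/(1/7) = 30.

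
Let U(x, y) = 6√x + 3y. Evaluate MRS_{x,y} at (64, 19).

MU_x = 6/(2√x), MU_y = 3.
MRS = 6/(2√x) ÷ 3.
At (64, 19): MRS = 0.125.
So at (64, 19) the consumer would give up 0.125 units of y for one more unit of x.

MRS = 0.125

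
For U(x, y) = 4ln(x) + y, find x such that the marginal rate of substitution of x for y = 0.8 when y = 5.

MU_x = 4/x, MU_y = 1.
MRS = 4/x ÷ 1.
MRS depends only on x: 4/x = 0.8 ⇒ x = 4/0.8 = 5.

x = 5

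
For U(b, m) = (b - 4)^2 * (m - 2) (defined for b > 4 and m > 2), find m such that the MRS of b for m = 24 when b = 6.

m = 26

MU_b = 2·(b−4)·(m−2), MU_m = (b−4)^2.
MRS = (2/1)·(m−2)/(b−4).
Substitute b = 6: MRS = (m − 2)/1. Setting this equal to 24 gives m − 2 = 24·1 = 24, so m = 26.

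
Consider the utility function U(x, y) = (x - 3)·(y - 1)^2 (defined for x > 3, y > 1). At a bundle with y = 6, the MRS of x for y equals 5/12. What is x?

MU_x = (y−1)^2, MU_y = 2·(x−3)·(y−1).
MRS = (1/2)·(y−1)/(x−3).
Substitute y = 6: MRS = 2.5/(x − 3). Setting this equal to 5/12 gives x − 3 = 2.5/(5/12) = 6, so x = 9.

x = 9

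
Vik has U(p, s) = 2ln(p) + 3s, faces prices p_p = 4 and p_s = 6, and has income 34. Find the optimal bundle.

p* = 1, s* = 5

MU_p = 2/p, MU_s = 3.
MRS = 2/p ÷ 3.
Tangency: set MRS = p_p/p_s = 4/6 = 2/3.
MRS depends only on p: (2/3)/p = 2/3 ⇒ p* = (2/3)/(2/3) = 1.
From the budget, 6·s = 34 − 4·1 = 30, so s* = 5.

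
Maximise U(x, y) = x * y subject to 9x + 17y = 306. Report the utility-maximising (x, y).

MU_x = y and MU_y = x.
MRS = MU_x/MU_y = y/x.
Tangency: set MRS = p_x/p_y = 9/17.
So y/x = 9/17, i.e. y = (9/17)·x.
Substitute into the budget 9·x + 17·y = 306: 18·x = 306, so x* = 17.
Then y* = (9/17)·17 = 9.

x* = 17, y* = 9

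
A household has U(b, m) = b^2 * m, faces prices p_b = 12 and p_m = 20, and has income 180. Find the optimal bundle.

b* = 10, m* = 3

MU_b = 2·b·m and MU_m = b^2.
MRS = MU_b/MU_m = (2/1)·m/b.
Tangency: set MRS = p_b/p_m = 12/20 = 0.6.
So (2/1)·m/b = 0.6, i.e. m = 0.3·b.
Substitute into the budget 12·b + 20·m = 180: 18·b = 180, so b* = 10.
Then m* = 0.3·10 = 3.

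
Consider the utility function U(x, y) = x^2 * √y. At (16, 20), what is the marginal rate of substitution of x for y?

MU_x = 2·x·√y and MU_y = 0.5·x^2·y^(-0.5).
MRS = MU_x/MU_y = (4)·y/x.
At (16, 20): MRS = 5.
So at (16, 20) the consumer would give up 5 units of y for one more unit of x.

MRS = 5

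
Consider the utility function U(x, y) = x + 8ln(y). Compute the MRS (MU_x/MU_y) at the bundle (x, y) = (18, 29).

MRS = 3.625

MU_x = 1, MU_y = 8/y.
MRS = 1 ÷ (8/y).
At (18, 29): MRS = 3.625.
So at (18, 29) the consumer would give up 3.625 units of y for one more unit of x.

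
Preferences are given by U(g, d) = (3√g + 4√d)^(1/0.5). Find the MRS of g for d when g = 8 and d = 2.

For CES with ρ = 0.5, MRS = (3/4)·√(d/g).
At (8, 2): MRS = 0.375.
So at (8, 2) the consumer would give up 0.375 units of d for one more unit of g.

MRS = 0.375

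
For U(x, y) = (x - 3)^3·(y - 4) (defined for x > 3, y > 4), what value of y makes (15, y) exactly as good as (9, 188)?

y = 27

U(9, 188) = 39744.
Set U(15, y) = 39744 and solve.
With x = 15: (15 − 3)^3 = 1728, so (y − 4) = 39744/1728 = 23.
So y = 4 + 23 = 27.
Check: U(15, 27) = 39744.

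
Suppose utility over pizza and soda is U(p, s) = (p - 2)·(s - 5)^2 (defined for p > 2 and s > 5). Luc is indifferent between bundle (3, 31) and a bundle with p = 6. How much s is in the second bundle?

U(3, 31) = 676.
Set U(6, s) = 676 and solve.
With p = 6: (6 − 2) = 4, so (s − 5)^2 = 676/4 = 169.
Taking the square root (with s > 5): s − 5 = 13, so s = 18.
Check: U(6, 18) = 676.

s = 18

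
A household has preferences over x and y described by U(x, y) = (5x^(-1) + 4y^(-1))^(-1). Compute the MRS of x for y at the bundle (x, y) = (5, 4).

For CES with ρ = -1, MRS = (5/4)·(y/x)^2.
At (5, 4): MRS = 0.8.
So at (5, 4) the consumer would give up 0.8 units of y for one more unit of x.

MRS = 0.8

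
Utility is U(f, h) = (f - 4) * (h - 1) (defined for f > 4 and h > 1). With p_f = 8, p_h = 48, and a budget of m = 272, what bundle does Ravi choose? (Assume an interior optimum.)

MU_f = (h−1), MU_h = (f−4).
MRS = (h−1)/(f−4).
Tangency: set MRS = p_f/p_h = 8/48 = 1/6.
So (h − 1)/(f − 4) = 1/6, i.e. (h − 1) = (1/6)·(f − 4).
Rewrite the budget in excess-of-subsistence terms: 8·(f − 4) + 48·(h − 1) = 272 − 8·4 − 48·1 = 192.
Substituting, 16·(f − 4) = 192, so f − 4 = 12 and f* = 16.
Then h − 1 = (1/6)·12 = 2, so h* = 3.

f* = 16, h* = 3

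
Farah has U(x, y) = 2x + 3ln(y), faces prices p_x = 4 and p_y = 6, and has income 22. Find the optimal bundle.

x* = 4, y* = 1

MU_x = 2, MU_y = 3/y.
MRS = 2 ÷ (3/y).
Tangency: set MRS = p_x/p_y = 4/6 = 2/3.
MRS depends only on y: (2/3)·y = 2/3 ⇒ y* = (2/3)/(2/3) = 1.
From the budget, 4·x = 22 − 6·1 = 16, so x* = 4.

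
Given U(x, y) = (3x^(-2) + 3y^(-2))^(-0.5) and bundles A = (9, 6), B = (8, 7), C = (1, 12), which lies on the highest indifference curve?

Bundle B

Evaluate utility at each bundle:
U(A) = 2.882.
U(B) = 3.042.
U(C) = 0.575.
Highest utility is B, so B ≻ A ≻ C.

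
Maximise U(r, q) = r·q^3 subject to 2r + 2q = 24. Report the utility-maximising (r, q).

r* = 3, q* = 9

MU_r = q^3 and MU_q = 3·r·q^2.
MRS = MU_r/MU_q = (1/3)·q/r.
Tangency: set MRS = p_r/p_q = 2/2 = 1.
So (1/3)·q/r = 1, i.e. q = 3·r.
Substitute into the budget 2·r + 2·q = 24: 8·r = 24, so r* = 3.
Then q* = 3·3 = 9.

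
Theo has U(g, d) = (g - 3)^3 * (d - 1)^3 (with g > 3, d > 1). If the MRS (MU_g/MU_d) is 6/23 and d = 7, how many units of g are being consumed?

g = 26

MU_g = 3·(g−3)^2·(d−1)^3, MU_d = 3·(g−3)^3·(d−1)^2.
MRS = (d−1)/(g−3).
Substitute d = 7: MRS = 6/(g − 3). Setting this equal to 6/23 gives g − 3 = 6/(6/23) = 23, so g = 26.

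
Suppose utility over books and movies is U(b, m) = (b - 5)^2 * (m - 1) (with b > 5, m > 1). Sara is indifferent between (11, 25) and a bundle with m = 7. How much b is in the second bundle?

U(11, 25) = 864.
Set U(b, 7) = 864 and solve.
With m = 7: (7 − 1) = 6, so (b − 5)^2 = 864/6 = 144.
Taking the square root (with b > 5): b − 5 = 12, so b = 17.
Check: U(17, 7) = 864.

b = 17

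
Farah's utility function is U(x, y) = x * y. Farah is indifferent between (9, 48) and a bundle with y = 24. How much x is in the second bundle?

U(9, 48) = 432.
Set U(x, 24) = 432 and solve.
With y = 24: x = 432/24 = 18.
Check: U(18, 24) = 432.

x = 18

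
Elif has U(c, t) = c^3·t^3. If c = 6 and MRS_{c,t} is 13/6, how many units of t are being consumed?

MU_c = 3·c^2·t^3 and MU_t = 3·c^3·t^2.
MRS = MU_c/MU_t = t/c.
Substitute c = 6: MRS = t/6. Setting t/6 = 13/6 gives t = (13/6)·6 = 13.

t = 13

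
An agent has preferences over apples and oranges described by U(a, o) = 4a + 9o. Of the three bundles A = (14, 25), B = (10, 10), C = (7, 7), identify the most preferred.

Evaluate utility at each bundle:
U(A) = 281.
U(B) = 130.
U(C) = 91.
Highest utility is A, so A ≻ B ≻ C.

Bundle A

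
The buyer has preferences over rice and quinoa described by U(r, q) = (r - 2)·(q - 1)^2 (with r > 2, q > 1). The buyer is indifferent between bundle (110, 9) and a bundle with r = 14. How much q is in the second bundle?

q = 25

U(110, 9) = 6912.
Set U(14, q) = 6912 and solve.
With r = 14: (14 − 2) = 12, so (q − 1)^2 = 6912/12 = 576.
Taking the square root (with q > 1): q − 1 = 24, so q = 25.
Check: U(14, 25) = 6912.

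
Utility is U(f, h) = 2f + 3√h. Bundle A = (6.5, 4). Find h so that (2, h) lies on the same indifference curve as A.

h = 25

U(6.5, 4) = 19.
Set U(2, h) = 19 and solve.
With f = 2: 3√h = 19 − 2·2 = 15, so √h = 5 and h = 25.
Check: U(2, 25) = 19.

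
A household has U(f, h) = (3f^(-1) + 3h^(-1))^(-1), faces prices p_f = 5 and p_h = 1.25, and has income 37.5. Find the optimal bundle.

f* = 5, h* = 10

For CES with ρ = -1, MRS = (h/f)^2.
Tangency: set MRS = p_f/p_h = 5/1.25 = 4.
So (h/f)^2 = 4; taking the square root, h/f = 2, i.e. h = 2·f.
Substitute into the budget 5·f + 1.25·h = 37.5: 7.5·f = 37.5, so f* = 5 and h* = 2·5 = 10.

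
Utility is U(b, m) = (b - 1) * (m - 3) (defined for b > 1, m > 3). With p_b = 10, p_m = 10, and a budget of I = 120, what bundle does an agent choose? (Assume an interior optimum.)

MU_b = (m−3), MU_m = (b−1).
MRS = (m−3)/(b−1).
Tangency: set MRS = p_b/p_m = 10/10 = 1.
So (m − 3)/(b − 1) = 1, i.e. (m − 3) = (b − 1).
Rewrite the budget in excess-of-subsistence terms: 10·(b − 1) + 10·(m − 3) = 120 − 10·1 − 10·3 = 80.
Substituting, 20·(b − 1) = 80, so b − 1 = 4 and b* = 5.
Then m − 3 = 4, so m* = 7.

b* = 5, m* = 7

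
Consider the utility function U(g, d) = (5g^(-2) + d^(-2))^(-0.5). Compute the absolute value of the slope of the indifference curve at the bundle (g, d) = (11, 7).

MRS = 1715/1331

For CES with ρ = -2, MRS = (5/1)·(d/g)^3.
At (11, 7): MRS = 1715/1331.
The indifference curve has slope −1715/1331 at this bundle.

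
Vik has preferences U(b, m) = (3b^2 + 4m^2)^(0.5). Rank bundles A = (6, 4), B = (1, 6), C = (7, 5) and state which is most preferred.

Bundle C

Evaluate utility at each bundle:
U(A) = 13.115.
U(B) = 12.124.
U(C) = 15.716.
Highest utility is C, so C ≻ A ≻ B.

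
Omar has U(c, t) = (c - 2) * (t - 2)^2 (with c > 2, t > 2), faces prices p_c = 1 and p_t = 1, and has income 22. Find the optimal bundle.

MU_c = (t−2)^2, MU_t = 2·(c−2)·(t−2).
MRS = (1/2)·(t−2)/(c−2).
Tangency: set MRS = p_c/p_t = 1/1 = 1.
So (1/2)·(t − 2)/(c − 2) = 1, i.e. (t − 2) = 2·(c − 2).
Rewrite the budget in excess-of-subsistence terms: 1·(c − 2) + 1·(t − 2) = 22 − 1·2 − 1·2 = 18.
Substituting, 3·(c − 2) = 18, so c − 2 = 6 and c* = 8.
Then t − 2 = 2·6 = 12, so t* = 14.

c* = 8, t* = 14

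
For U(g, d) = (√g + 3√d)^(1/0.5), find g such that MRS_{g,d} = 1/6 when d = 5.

g = 20

For CES with ρ = 0.5, MRS = (1/3)·√(d/g).
Setting (1/3)·√(5/g) = 1/6 gives √(5/g) = 0.5, so 5/g = 0.25 and g = 20.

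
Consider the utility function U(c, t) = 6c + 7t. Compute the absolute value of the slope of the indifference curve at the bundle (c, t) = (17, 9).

MU_c = 6, MU_t = 7, so MRS = 6/7 at every bundle.
At (17, 9): MRS = 6/7.
So at (17, 9) the consumer would give up 6/7 units of t for one more unit of c.

MRS = 6/7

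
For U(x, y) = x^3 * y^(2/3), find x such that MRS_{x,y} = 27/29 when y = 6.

x = 29

MU_x = 3·x^2·y^(2/3) and MU_y = 2/3·x^3·y^(-1/3).
MRS = MU_x/MU_y = (4.5)·y/x.
Substitute y = 6: MRS = 27/x. Setting 27/x = 27/29 gives x = 27/(27/29) = 29.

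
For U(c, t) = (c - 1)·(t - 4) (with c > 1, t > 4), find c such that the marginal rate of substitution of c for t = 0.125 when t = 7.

c = 25

MU_c = (t−4), MU_t = (c−1).
MRS = (t−4)/(c−1).
Substitute t = 7: MRS = 3/(c − 1). Setting this equal to 0.125 gives c − 1 = 3/0.125 = 24, so c = 25.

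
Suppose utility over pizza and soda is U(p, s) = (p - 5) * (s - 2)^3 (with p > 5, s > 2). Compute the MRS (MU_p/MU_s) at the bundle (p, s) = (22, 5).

MRS = 1/17

MU_p = (s−2)^3, MU_s = 3·(p−5)·(s−2)^2.
MRS = (1/3)·(s−2)/(p−5).
At (22, 5): MRS = 1/17.
The indifference curve has slope −1/17 at this bundle.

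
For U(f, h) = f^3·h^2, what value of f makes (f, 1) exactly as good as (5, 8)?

U(5, 8) = 8000.
Set U(f, 1) = 8000 and solve.
With h = 1: 1^2 = 1, so f^3 = 8000/1 = 8000; taking the cube root, f = 20.
Check: U(20, 1) = 8000.

f = 20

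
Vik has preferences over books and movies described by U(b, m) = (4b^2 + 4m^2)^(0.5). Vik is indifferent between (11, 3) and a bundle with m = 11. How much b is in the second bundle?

U depends on (b, m) only through S = 4b^2 + 4m^2, so equal utility means equal S. At (11, 3): S = 520.
With m = 11: 4·11^2 = 484, so 4b^2 = 520 − 484 = 36, i.e. b^2 = 9.
Hence b = √9 = 3.
Check: U(3, 11) = 22.8035.

b = 3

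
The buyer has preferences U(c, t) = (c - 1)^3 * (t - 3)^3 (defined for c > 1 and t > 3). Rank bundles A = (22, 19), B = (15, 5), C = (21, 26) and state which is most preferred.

Evaluate utility at each bundle:
U(A) = 37933056.
U(B) = 21952.
U(C) = 97336000.
Highest utility is C, so C ≻ A ≻ B.

Bundle C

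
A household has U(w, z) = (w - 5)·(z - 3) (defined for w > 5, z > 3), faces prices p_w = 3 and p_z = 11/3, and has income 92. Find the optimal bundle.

MU_w = (z−3), MU_z = (w−5).
MRS = (z−3)/(w−5).
Tangency: set MRS = p_w/p_z = 3/(11/3) = 9/11.
So (z − 3)/(w − 5) = 9/11, i.e. (z − 3) = (9/11)·(w − 5).
Rewrite the budget in excess-of-subsistence terms: 3·(w − 5) + (11/3)·(z − 3) = 92 − 3·5 − (11/3)·3 = 66.
Substituting, 6·(w − 5) = 66, so w − 5 = 11 and w* = 16.
Then z − 3 = (9/11)·11 = 9, so z* = 12.

w* = 16, z* = 12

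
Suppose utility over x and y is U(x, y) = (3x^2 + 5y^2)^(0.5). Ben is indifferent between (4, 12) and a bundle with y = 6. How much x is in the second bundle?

U depends on (x, y) only through S = 3x^2 + 5y^2, so equal utility means equal S. At (4, 12): S = 768.
With y = 6: 5·6^2 = 180, so 3x^2 = 768 − 180 = 588, i.e. x^2 = 196.
Hence x = √196 = 14.
Check: U(14, 6) = 27.7128.

x = 14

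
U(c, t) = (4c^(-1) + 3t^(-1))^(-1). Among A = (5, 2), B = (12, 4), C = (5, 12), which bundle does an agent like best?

Evaluate utility at each bundle:
U(A) = 0.435.
U(B) = 0.923.
U(C) = 0.952.
Highest utility is C, so C ≻ B ≻ A.

Bundle C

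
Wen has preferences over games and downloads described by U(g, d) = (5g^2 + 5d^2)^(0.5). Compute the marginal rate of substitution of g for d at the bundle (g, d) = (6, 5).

For CES with ρ = 2, MRS = (d/g)^(-1).
At (6, 5): MRS = 1.2.
So at (6, 5) the consumer would give up 1.2 units of d for one more unit of g.

MRS = 1.2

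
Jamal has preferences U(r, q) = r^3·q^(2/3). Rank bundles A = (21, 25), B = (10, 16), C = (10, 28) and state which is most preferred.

Bundle A

Evaluate utility at each bundle:
U(A) = 79180.436.
U(B) = 6349.604.
U(C) = 9220.873.
Highest utility is A, so A ≻ C ≻ B.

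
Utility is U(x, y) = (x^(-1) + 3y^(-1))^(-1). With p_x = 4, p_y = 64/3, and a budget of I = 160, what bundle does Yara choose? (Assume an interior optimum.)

For CES with ρ = -1, MRS = (1/3)·(y/x)^2.
Tangency: set MRS = p_x/p_y = 4/(64/3) = 3/16.
So (y/x)^2 = 9/16; taking the square root, y/x = 0.75, i.e. y = 0.75·x.
Substitute into the budget 4·x + (64/3)·y = 160: 20·x = 160, so x* = 8 and y* = 0.75·8 = 6.

x* = 8, y* = 6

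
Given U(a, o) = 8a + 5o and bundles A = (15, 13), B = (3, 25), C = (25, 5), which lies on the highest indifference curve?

Bundle C

Evaluate utility at each bundle:
U(A) = 185.
U(B) = 149.
U(C) = 225.
Highest utility is C, so C ≻ A ≻ B.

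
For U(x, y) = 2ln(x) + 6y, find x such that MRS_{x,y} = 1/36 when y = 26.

MU_x = 2/x, MU_y = 6.
MRS = 2/x ÷ 6.
MRS depends only on x: (1/3)/x = 1/36 ⇒ x = (1/3)/(1/36) = 12.

x = 12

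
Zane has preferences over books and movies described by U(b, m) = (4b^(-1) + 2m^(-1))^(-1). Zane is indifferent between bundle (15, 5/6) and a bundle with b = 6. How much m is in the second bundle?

m = 1

U depends on (b, m) only through S = 4b^(-1) + 2m^(-1), so equal utility means equal S. At (15, 5/6): S = 8/3.
With b = 6: 4·6^(-1) = 2/3, so 2m^(-1) = 8/3 − 2/3 = 2, i.e. m^(-1) = 1.
Hence m = 1/1 = 1.
Check: U(6, 1) = 0.375.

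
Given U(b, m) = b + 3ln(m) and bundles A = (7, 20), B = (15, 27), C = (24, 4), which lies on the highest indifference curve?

Bundle C

Evaluate utility at each bundle:
U(A) = 15.987.
U(B) = 24.888.
U(C) = 28.159.
Highest utility is C, so C ≻ B ≻ A.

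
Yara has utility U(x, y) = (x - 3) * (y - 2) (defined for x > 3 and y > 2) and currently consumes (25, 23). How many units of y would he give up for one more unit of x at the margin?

MRS = 21/22

MU_x = (y−2), MU_y = (x−3).
MRS = (y−2)/(x−3).
At (25, 23): MRS = 21/22.
That is, one extra unit of x is worth 21/22 units of y at the margin.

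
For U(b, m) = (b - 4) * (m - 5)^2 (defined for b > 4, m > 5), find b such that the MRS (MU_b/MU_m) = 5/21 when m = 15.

b = 25

MU_b = (m−5)^2, MU_m = 2·(b−4)·(m−5).
MRS = (1/2)·(m−5)/(b−4).
Substitute m = 15: MRS = 5/(b − 4). Setting this equal to 5/21 gives b − 4 = 5/(5/21) = 21, so b = 25.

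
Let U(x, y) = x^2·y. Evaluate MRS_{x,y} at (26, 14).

MRS = 14/13

MU_x = 2·x·y and MU_y = x^2.
MRS = MU_x/MU_y = (2/1)·y/x.
At (26, 14): MRS = 14/13.
So at (26, 14) the consumer would give up 14/13 units of y for one more unit of x.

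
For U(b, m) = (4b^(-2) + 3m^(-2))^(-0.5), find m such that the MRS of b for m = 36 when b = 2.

m = 6

For CES with ρ = -2, MRS = (4/3)·(m/b)^3.
Setting (4/3)·(m/2)^3 = 36 gives (m/2)^3 = 27, so m/2 = 3 and m = 6.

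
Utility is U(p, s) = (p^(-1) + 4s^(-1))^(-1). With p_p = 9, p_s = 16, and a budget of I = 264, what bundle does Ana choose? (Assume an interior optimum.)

p* = 8, s* = 12

For CES with ρ = -1, MRS = (1/4)·(s/p)^2.
Tangency: set MRS = p_p/p_s = 9/16.
So (s/p)^2 = 2.25; taking the square root, s/p = 1.5, i.e. s = 1.5·p.
Substitute into the budget 9·p + 16·s = 264: 33·p = 264, so p* = 8 and s* = 1.5·8 = 12.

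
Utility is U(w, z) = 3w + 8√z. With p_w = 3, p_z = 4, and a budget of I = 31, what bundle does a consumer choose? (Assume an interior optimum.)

MU_w = 3, MU_z = 8/(2√z).
MRS = 3 ÷ (8/(2√z)).
Tangency: set MRS = p_w/p_z = 3/4 = 0.75.
MRS depends only on z: 0.75·√z = 0.75 ⇒ √z = 0.75/0.75 = 1 ⇒ z* = 1.
From the budget, 3·w = 31 − 4·1 = 27, so w* = 9.

w* = 9, z* = 1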